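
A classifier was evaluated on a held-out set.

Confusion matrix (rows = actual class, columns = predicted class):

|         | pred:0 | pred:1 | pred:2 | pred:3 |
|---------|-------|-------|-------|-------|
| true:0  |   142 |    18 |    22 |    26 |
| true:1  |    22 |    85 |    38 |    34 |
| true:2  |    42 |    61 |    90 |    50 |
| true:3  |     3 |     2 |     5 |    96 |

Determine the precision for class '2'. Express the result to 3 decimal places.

0.581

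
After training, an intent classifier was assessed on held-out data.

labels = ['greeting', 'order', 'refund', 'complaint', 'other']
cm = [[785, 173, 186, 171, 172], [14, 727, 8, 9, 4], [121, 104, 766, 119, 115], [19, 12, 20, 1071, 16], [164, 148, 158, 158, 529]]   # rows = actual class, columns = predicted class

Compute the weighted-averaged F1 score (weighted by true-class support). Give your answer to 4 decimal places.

Per-class F1 score (2·TP/(2·TP+FP+FN)):
  greeting: TP=785, FP=14+121+19+164=318, FN=173+186+171+172=702 → 1570/2590 = 0.60618
  order: TP=727, FP=173+104+12+148=437, FN=14+8+9+4=35 → 1454/1926 = 0.75493
  refund: TP=766, FP=186+8+20+158=372, FN=121+104+119+115=459 → 1532/2363 = 0.64833
  complaint: TP=1071, FP=171+9+119+158=457, FN=19+12+20+16=67 → 2142/2666 = 0.80345
  other: TP=529, FP=172+4+115+16=307, FN=164+148+158+158=628 → 1058/1993 = 0.53086
Weighted-F1 score = Σ (supportᵢ/N)·F1 scoreᵢ with N=5769: (1487/5769)·0.60618 + (762/5769)·0.75493 + (1225/5769)·0.64833 + (1138/5769)·0.80345 + (1157/5769)·0.53086 = 0.6586

0.6586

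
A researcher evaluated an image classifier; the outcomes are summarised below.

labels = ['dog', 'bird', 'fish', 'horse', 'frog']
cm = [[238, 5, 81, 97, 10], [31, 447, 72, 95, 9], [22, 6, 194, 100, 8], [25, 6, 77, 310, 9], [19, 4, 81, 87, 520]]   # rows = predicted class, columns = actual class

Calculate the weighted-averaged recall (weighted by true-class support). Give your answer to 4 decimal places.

0.6694

Per-class recall (TP/(TP+FN)):
  dog: TP=238, FN=31+22+25+19=97 → 238/335 = 0.71045
  bird: TP=447, FN=5+6+6+4=21 → 447/468 = 0.95513
  fish: TP=194, FN=81+72+77+81=311 → 194/505 = 0.38416
  horse: TP=310, FN=97+95+100+87=379 → 310/689 = 0.44993
  frog: TP=520, FN=10+9+8+9=36 → 520/556 = 0.93525
Weighted-recall = Σ (supportᵢ/N)·recallᵢ with N=2553: (335/2553)·0.71045 + (468/2553)·0.95513 + (505/2553)·0.38416 + (689/2553)·0.44993 + (556/2553)·0.93525 = 0.6694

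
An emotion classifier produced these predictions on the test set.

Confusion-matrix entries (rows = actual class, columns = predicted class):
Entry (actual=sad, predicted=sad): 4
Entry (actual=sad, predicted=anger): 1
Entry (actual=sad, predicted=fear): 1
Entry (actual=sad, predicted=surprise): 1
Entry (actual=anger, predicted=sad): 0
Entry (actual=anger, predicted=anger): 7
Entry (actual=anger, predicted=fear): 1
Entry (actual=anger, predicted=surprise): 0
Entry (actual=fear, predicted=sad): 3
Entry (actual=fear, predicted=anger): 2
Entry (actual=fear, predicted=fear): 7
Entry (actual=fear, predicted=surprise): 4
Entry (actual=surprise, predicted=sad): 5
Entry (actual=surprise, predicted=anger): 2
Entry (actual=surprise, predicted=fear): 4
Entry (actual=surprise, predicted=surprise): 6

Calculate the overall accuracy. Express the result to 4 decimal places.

Accuracy = trace / total = (4+7+7+6=24) / 48 = 24/48 = 0.5000

0.5000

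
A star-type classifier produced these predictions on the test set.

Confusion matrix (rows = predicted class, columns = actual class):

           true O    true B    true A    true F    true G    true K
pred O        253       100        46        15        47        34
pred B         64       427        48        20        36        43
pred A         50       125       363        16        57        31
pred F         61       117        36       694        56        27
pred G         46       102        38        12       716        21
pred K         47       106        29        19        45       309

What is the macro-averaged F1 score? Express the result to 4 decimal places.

0.6298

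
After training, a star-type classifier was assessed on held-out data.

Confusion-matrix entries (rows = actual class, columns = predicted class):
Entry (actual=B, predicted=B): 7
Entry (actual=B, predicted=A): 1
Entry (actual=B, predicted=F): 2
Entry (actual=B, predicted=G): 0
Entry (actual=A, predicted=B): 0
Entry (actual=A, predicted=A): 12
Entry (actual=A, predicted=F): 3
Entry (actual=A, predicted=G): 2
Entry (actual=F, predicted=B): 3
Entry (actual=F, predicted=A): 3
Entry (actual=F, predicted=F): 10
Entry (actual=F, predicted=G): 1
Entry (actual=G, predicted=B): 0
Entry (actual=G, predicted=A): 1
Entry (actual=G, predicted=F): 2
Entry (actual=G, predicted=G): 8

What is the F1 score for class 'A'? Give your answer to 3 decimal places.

F1 score = 2·TP/(2·TP+FP+FN).
A: TP=12, FP=1+3+1=5, FN=0+3+2=5 → 24/34 = 0.7059

0.706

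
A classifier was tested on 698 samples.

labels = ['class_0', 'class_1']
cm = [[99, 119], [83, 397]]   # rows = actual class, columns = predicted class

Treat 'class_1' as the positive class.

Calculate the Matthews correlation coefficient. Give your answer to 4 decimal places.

0.2968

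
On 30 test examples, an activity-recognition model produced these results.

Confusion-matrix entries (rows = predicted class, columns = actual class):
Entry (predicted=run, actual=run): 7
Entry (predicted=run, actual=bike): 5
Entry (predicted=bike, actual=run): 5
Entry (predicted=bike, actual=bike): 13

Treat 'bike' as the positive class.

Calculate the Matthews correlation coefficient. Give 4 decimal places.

MCC = (TP·TN − FP·FN) / √((TP+FP)(TP+FN)(TN+FP)(TN+FN))
Numerator = 13·7 − 5·5 = 66
Denominator = √(18·18·12·12) = √46656 = 216.0000
MCC = 66 / 216.0000 = 0.3056

0.3056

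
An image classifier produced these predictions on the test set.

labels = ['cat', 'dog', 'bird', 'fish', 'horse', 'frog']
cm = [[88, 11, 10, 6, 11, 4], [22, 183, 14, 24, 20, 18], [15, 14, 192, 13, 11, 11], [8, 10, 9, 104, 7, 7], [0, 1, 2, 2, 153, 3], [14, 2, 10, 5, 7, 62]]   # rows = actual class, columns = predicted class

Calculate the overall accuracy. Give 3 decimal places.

Accuracy = trace / total = (88+183+192+104+153+62=782) / 1073 = 782/1073 = 0.729

0.729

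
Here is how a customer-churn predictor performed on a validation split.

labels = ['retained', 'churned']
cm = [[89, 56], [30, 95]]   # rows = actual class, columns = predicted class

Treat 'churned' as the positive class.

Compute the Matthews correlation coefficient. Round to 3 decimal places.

0.375

MCC = (TP·TN − FP·FN) / √((TP+FP)(TP+FN)(TN+FP)(TN+FN))
Numerator = 95·89 − 56·30 = 6775
Denominator = √(151·125·145·119) = √325688125 = 18046.8314
MCC = 6775 / 18046.8314 = 0.375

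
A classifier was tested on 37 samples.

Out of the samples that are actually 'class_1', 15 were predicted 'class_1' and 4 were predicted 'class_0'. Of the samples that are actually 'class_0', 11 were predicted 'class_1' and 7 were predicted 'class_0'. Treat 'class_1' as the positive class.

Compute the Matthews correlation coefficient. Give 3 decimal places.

0.195

MCC = (TP·TN − FP·FN) / √((TP+FP)(TP+FN)(TN+FP)(TN+FN))
Numerator = 15·7 − 11·4 = 61
Denominator = √(26·19·18·11) = √97812 = 312.7491
MCC = 61 / 312.7491 = 0.195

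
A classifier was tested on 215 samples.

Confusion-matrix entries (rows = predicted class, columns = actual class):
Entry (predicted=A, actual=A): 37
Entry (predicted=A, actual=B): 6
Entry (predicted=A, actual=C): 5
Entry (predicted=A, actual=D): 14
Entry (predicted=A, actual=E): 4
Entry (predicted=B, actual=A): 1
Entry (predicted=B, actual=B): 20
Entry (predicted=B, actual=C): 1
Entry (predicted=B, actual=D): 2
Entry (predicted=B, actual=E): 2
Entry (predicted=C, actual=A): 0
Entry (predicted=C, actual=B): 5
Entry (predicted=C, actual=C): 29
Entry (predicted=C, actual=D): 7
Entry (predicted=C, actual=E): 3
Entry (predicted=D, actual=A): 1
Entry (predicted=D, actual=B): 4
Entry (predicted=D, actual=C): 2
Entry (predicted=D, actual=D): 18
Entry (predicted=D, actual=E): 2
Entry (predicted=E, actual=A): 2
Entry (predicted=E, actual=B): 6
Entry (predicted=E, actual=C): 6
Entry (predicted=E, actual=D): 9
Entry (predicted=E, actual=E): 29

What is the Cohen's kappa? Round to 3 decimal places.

Observed agreement pₒ = trace/N = 133/215 = 0.6186
Expected agreement pₑ = Σ (rowᵢ·colᵢ)/N² = (41·66 + 41·26 + 43·44 + 50·27 + 40·52)/215² = 0.1967
κ = (pₒ − pₑ)/(1 − pₑ) = (0.6186 − 0.1967)/(1 − 0.1967) = 0.525

0.525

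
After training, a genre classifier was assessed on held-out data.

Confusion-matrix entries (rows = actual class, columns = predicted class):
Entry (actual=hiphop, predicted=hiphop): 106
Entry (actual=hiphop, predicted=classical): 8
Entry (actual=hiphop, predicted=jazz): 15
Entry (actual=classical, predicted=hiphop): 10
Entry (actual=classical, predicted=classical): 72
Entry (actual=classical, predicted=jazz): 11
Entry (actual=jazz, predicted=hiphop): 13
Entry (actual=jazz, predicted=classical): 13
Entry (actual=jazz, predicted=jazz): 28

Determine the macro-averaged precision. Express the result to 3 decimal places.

Per-class precision (TP/(TP+FP)):
  hiphop: TP=106, FP=10+13=23 → 106/129 = 0.8217
  classical: TP=72, FP=8+13=21 → 72/93 = 0.7742
  jazz: TP=28, FP=15+11=26 → 28/54 = 0.5185
Macro-precision = mean = (0.8217 + 0.7742 + 0.5185) / 3 = 0.705

0.705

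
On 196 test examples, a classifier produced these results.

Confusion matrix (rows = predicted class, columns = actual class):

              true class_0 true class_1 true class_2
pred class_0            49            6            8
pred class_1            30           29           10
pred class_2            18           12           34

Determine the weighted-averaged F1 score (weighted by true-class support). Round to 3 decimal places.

Per-class F1 score (2·TP/(2·TP+FP+FN)):
  class_0: TP=49, FP=6+8=14, FN=30+18=48 → 98/160 = 0.6125
  class_1: TP=29, FP=30+10=40, FN=6+12=18 → 58/116 = 0.5000
  class_2: TP=34, FP=18+12=30, FN=8+10=18 → 68/116 = 0.5862
Weighted-F1 score = Σ (supportᵢ/N)·F1 scoreᵢ with N=196: (97/196)·0.6125 + (47/196)·0.5000 + (52/196)·0.5862 = 0.579

0.579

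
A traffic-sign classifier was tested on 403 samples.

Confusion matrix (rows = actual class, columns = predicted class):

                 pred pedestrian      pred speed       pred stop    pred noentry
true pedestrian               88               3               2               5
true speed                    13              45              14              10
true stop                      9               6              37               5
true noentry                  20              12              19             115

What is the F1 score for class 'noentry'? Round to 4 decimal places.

One-vs-rest for 'noentry': TP = diagonal; FP = other classes predicted 'noentry'; FN = 'noentry' predicted as other.
F1 score = 2·TP/(2·TP+FP+FN).
noentry: TP=115, FP=5+10+5=20, FN=20+12+19=51 → 230/301 = 0.76412

0.7641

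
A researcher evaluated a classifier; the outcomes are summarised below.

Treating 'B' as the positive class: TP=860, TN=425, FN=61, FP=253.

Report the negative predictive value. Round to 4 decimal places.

0.8745

NPV = TN/(TN+FN) = 425/(425+61) = 0.8745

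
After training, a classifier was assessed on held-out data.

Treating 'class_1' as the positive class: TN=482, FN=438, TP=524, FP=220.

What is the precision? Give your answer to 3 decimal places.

0.704

Precision = TP/(TP+FP) = 524/(524+220) = 524/744 = 0.704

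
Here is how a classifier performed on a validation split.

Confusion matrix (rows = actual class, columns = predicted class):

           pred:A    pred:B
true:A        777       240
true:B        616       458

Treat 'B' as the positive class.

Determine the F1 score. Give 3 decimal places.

0.517

Precision = TP/(TP+FP) = 458/698 = 0.6562
Recall = TP/(TP+FN) = 458/1074 = 0.4264
F1 = 2·TP/(2·TP+FP+FN) = 916/1772 = 0.517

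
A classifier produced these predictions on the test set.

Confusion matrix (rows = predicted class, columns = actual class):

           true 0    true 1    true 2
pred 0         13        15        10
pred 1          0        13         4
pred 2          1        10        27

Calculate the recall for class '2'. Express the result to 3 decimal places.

0.659

Take TP from the diagonal, FP from the rest of the '2' prediction marginal, FN from the rest of the '2' actual marginal.
recall = TP/(TP+FN).
2: TP=27, FN=10+4=14 → 27/41 = 0.6585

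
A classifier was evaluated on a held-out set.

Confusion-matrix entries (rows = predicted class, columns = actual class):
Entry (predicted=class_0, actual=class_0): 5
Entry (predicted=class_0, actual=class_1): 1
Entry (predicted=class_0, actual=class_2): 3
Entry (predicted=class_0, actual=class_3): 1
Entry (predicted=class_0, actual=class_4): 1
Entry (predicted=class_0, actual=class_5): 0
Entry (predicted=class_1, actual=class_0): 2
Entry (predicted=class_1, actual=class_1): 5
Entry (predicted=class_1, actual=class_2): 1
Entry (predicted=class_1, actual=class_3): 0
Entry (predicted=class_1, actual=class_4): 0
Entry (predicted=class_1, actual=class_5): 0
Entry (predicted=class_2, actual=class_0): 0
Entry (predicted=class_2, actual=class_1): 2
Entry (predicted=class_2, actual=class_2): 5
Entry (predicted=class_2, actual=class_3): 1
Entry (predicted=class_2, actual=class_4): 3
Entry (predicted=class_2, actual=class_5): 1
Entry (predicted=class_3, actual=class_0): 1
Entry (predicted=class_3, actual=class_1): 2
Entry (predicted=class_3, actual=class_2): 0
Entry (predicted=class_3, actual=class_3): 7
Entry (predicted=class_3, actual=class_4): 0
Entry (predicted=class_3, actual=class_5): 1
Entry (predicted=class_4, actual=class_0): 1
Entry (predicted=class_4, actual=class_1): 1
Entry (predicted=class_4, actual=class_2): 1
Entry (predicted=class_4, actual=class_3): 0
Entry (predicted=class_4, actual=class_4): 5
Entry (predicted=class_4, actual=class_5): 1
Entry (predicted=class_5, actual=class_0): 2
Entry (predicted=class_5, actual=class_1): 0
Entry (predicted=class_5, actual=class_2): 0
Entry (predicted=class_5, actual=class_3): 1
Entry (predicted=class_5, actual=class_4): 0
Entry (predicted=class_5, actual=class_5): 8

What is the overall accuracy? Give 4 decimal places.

0.5645

Accuracy = trace / total = (5+5+5+7+5+8=35) / 62 = 35/62 = 0.5645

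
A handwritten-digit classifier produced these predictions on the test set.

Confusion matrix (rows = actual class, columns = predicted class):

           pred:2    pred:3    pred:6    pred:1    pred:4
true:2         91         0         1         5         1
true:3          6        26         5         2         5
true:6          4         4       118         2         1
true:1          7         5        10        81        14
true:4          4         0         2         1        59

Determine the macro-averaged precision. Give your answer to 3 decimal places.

Per-class precision (TP/(TP+FP)):
  2: TP=91, FP=6+4+7+4=21 → 91/112 = 0.8125
  3: TP=26, FP=0+4+5+0=9 → 26/35 = 0.7429
  6: TP=118, FP=1+5+10+2=18 → 118/136 = 0.8676
  1: TP=81, FP=5+2+2+1=10 → 81/91 = 0.8901
  4: TP=59, FP=1+5+1+14=21 → 59/80 = 0.7375
Macro-precision = mean = (0.8125 + 0.7429 + 0.8676 + 0.8901 + 0.7375) / 5 = 0.810

0.810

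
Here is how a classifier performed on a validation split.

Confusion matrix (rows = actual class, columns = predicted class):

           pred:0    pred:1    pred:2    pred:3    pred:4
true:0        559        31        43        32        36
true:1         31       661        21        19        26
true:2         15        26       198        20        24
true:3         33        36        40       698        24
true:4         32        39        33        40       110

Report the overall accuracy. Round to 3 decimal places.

0.787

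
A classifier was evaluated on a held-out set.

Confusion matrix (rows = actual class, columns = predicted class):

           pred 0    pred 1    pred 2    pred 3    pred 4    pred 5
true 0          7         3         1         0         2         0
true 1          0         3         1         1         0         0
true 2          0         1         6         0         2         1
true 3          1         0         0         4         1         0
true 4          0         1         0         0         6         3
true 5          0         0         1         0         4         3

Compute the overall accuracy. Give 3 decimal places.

Accuracy = trace / total = (7+3+6+4+6+3=29) / 52 = 29/52 = 0.558

0.558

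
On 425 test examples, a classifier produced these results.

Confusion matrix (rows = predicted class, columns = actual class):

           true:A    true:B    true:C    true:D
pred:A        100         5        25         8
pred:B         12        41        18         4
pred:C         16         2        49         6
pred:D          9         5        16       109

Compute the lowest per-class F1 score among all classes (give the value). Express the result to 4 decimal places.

Per-class F1 score (2·TP/(2·TP+FP+FN)):
  A: TP=100, FP=5+25+8=38, FN=12+16+9=37 → 200/275 = 0.72727
  B: TP=41, FP=12+18+4=34, FN=5+2+5=12 → 82/128 = 0.64063
  C: TP=49, FP=16+2+6=24, FN=25+18+16=59 → 98/181 = 0.54144
  D: TP=109, FP=9+5+16=30, FN=8+4+6=18 → 218/266 = 0.81955
Lowest is class 'C' with F1 score = 0.5414.

0.5414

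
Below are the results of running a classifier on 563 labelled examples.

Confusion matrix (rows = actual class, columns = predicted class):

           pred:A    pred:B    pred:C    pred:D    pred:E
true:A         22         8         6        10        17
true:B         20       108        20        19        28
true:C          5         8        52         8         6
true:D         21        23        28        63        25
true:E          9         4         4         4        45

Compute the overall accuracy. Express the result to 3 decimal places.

Accuracy = trace / total = (22+108+52+63+45=290) / 563 = 290/563 = 0.515

0.515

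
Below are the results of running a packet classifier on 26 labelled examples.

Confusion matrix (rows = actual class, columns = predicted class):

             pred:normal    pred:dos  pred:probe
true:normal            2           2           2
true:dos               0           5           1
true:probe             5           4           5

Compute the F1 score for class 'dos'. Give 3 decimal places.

F1 score = 2·TP/(2·TP+FP+FN).
dos: TP=5, FP=2+4=6, FN=0+1=1 → 10/17 = 0.5882

0.588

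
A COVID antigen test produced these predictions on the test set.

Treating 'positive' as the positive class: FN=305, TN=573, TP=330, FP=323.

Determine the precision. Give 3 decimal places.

Precision = TP/(TP+FP) = 330/(330+323) = 330/653 = 0.505

0.505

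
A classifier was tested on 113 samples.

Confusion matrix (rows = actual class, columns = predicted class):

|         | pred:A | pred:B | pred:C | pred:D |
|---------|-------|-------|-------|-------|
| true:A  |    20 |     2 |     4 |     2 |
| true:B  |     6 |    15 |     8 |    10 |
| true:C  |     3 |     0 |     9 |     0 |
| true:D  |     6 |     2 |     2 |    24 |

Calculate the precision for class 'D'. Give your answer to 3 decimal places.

Treat 'D' as positive and all other classes as negative.
precision = TP/(TP+FP).
D: TP=24, FP=2+10+0=12 → 24/36 = 0.6667

0.667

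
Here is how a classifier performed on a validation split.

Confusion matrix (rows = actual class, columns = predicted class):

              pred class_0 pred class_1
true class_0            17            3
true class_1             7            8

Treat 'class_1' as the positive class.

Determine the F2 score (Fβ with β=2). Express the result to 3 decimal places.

0.563

Fβ = (1+β²)·TP / ((1+β²)·TP + β²·FN + FP), with β²=4
= 5·8 / (5·8 + 4·7 + 3) = 0.563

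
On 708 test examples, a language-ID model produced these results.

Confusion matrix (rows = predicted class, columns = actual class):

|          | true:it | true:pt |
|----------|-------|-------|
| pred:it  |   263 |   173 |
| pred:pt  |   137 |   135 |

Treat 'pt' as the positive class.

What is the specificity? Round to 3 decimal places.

Specificity = TN/(TN+FP) = 263/(263+137) = 0.658

0.658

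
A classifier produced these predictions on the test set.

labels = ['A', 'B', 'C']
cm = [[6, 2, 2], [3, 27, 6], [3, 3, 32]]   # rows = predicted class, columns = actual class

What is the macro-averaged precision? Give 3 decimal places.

0.731

Per-class precision (TP/(TP+FP)):
  A: TP=6, FP=2+2=4 → 6/10 = 0.6000
  B: TP=27, FP=3+6=9 → 27/36 = 0.7500
  C: TP=32, FP=3+3=6 → 32/38 = 0.8421
Macro-precision = mean = (0.6000 + 0.7500 + 0.8421) / 3 = 0.731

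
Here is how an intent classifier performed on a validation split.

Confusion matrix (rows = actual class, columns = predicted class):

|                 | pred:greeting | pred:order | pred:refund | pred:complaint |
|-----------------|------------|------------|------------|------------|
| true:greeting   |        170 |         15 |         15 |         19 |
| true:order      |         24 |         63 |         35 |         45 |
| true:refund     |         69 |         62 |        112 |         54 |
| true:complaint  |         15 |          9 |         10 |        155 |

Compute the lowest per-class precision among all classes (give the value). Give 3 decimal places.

0.423

Per-class precision (TP/(TP+FP)):
  greeting: TP=170, FP=24+69+15=108 → 170/278 = 0.6115
  order: TP=63, FP=15+62+9=86 → 63/149 = 0.4228
  refund: TP=112, FP=15+35+10=60 → 112/172 = 0.6512
  complaint: TP=155, FP=19+45+54=118 → 155/273 = 0.5678
Lowest is class 'order' with precision = 0.423.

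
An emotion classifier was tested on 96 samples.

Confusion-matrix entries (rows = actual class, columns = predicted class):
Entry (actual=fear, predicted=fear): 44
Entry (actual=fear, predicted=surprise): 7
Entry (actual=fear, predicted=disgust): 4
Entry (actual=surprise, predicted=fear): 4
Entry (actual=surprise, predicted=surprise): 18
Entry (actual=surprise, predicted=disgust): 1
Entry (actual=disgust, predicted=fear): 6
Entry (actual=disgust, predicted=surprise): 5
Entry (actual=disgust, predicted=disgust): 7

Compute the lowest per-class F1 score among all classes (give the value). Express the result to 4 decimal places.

0.4667

Per-class F1 score (2·TP/(2·TP+FP+FN)):
  fear: TP=44, FP=4+6=10, FN=7+4=11 → 88/109 = 0.80734
  surprise: TP=18, FP=7+5=12, FN=4+1=5 → 36/53 = 0.67925
  disgust: TP=7, FP=4+1=5, FN=6+5=11 → 14/30 = 0.46667
Lowest is class 'disgust' with F1 score = 0.4667.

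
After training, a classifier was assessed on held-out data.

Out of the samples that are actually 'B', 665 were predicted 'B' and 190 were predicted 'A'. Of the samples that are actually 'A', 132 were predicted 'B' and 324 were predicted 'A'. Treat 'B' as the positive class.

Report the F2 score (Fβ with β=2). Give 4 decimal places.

Fβ = (1+β²)·TP / ((1+β²)·TP + β²·FN + FP), with β²=4
= 5·665 / (5·665 + 4·190 + 132) = 0.7885

0.7885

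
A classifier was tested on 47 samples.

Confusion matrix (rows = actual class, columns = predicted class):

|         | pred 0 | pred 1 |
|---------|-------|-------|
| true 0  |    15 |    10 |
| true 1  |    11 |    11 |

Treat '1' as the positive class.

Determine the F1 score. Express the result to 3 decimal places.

Precision = TP/(TP+FP) = 11/21 = 0.5238
Recall = TP/(TP+FN) = 11/22 = 0.5000
F1 = 2·TP/(2·TP+FP+FN) = 22/43 = 0.512

0.512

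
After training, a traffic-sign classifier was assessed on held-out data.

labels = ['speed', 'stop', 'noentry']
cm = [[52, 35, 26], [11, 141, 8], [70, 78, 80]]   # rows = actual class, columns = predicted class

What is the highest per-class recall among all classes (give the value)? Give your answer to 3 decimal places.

Per-class recall (TP/(TP+FN)):
  speed: TP=52, FN=35+26=61 → 52/113 = 0.4602
  stop: TP=141, FN=11+8=19 → 141/160 = 0.8813
  noentry: TP=80, FN=70+78=148 → 80/228 = 0.3509
Highest is class 'stop' with recall = 0.881.

0.881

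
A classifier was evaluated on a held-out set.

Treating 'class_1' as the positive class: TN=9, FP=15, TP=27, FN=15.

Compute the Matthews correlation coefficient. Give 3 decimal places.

0.018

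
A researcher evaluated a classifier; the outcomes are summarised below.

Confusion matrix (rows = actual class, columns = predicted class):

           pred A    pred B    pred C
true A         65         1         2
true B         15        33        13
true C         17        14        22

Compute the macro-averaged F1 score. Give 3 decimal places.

0.627

Per-class F1 score (2·TP/(2·TP+FP+FN)):
  A: TP=65, FP=15+17=32, FN=1+2=3 → 130/165 = 0.7879
  B: TP=33, FP=1+14=15, FN=15+13=28 → 66/109 = 0.6055
  C: TP=22, FP=2+13=15, FN=17+14=31 → 44/90 = 0.4889
Macro-F1 score = mean = (0.7879 + 0.6055 + 0.4889) / 3 = 0.627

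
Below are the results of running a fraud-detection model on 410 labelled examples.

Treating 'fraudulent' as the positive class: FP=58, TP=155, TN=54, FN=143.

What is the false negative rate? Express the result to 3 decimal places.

0.480

FNR = FN/(FN+TP) = 143/(143+155) = 0.480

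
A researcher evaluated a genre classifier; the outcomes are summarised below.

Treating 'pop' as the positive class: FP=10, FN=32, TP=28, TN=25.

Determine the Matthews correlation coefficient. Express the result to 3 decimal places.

MCC = (TP·TN − FP·FN) / √((TP+FP)(TP+FN)(TN+FP)(TN+FN))
Numerator = 28·25 − 10·32 = 380
Denominator = √(38·60·35·57) = √4548600 = 2132.7447
MCC = 380 / 2132.7447 = 0.178

0.178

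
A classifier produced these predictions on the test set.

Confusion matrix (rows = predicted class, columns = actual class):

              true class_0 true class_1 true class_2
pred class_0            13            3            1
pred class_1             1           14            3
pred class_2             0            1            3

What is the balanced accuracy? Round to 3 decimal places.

Balanced accuracy = mean of per-class recall.
  class_0: recall = 13/14 = 0.9286
  class_1: recall = 14/18 = 0.7778
  class_2: recall = 3/7 = 0.4286
Mean = (0.9286 + 0.7778 + 0.4286) / 3 = 0.712

0.712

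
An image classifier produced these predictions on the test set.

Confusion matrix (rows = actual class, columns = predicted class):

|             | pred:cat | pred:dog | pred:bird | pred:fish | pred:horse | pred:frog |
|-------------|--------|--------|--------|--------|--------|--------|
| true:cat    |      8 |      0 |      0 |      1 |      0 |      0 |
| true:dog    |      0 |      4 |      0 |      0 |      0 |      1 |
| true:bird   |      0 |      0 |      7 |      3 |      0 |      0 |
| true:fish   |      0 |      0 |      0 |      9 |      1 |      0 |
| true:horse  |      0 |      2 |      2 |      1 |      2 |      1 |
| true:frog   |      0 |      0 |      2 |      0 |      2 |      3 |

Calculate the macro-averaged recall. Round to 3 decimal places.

Per-class recall (TP/(TP+FN)):
  cat: TP=8, FN=0+0+1+0+0=1 → 8/9 = 0.8889
  dog: TP=4, FN=0+0+0+0+1=1 → 4/5 = 0.8000
  bird: TP=7, FN=0+0+3+0+0=3 → 7/10 = 0.7000
  fish: TP=9, FN=0+0+0+1+0=1 → 9/10 = 0.9000
  horse: TP=2, FN=0+2+2+1+1=6 → 2/8 = 0.2500
  frog: TP=3, FN=0+0+2+0+2=4 → 3/7 = 0.4286
Macro-recall = mean = (0.8889 + 0.8000 + 0.7000 + 0.9000 + 0.2500 + 0.4286) / 6 = 0.661

0.661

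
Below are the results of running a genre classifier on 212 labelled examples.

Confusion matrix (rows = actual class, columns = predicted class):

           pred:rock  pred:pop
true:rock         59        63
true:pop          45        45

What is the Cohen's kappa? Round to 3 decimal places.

Observed agreement pₒ = trace/N = 104/212 = 0.4906
Expected agreement pₑ = Σ (rowᵢ·colᵢ)/N² = (122·104 + 90·108)/212² = 0.4986
κ = (pₒ − pₑ)/(1 − pₑ) = (0.4906 − 0.4986)/(1 − 0.4986) = -0.016

-0.016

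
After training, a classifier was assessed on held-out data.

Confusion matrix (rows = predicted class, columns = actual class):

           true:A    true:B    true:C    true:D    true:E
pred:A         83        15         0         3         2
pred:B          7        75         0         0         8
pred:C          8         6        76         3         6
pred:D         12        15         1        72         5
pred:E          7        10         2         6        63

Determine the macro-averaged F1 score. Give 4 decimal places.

Per-class F1 score (2·TP/(2·TP+FP+FN)):
  A: TP=83, FP=15+0+3+2=20, FN=7+8+12+7=34 → 166/220 = 0.75455
  B: TP=75, FP=7+0+0+8=15, FN=15+6+15+10=46 → 150/211 = 0.71090
  C: TP=76, FP=8+6+3+6=23, FN=0+0+1+2=3 → 152/178 = 0.85393
  D: TP=72, FP=12+15+1+5=33, FN=3+0+3+6=12 → 144/189 = 0.76190
  E: TP=63, FP=7+10+2+6=25, FN=2+8+6+5=21 → 126/172 = 0.73256
Macro-F1 score = mean = (0.75455 + 0.71090 + 0.85393 + 0.76190 + 0.73256) / 5 = 0.7628

0.7628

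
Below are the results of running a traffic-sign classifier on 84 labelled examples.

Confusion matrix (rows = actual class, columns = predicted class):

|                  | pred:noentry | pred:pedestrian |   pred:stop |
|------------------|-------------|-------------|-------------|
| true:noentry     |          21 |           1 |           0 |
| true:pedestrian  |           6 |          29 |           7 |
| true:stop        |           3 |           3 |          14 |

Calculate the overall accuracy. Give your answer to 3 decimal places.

0.762

Accuracy = trace / total = (21+29+14=64) / 84 = 64/84 = 0.762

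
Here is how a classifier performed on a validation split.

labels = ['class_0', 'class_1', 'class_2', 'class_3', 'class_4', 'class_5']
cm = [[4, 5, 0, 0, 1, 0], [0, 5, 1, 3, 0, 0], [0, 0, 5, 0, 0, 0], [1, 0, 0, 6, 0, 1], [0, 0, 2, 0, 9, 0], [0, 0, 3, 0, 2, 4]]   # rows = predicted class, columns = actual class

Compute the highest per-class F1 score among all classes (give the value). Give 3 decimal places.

0.783

Per-class F1 score (2·TP/(2·TP+FP+FN)):
  class_0: TP=4, FP=5+0+0+1+0=6, FN=0+0+1+0+0=1 → 8/15 = 0.5333
  class_1: TP=5, FP=0+1+3+0+0=4, FN=5+0+0+0+0=5 → 10/19 = 0.5263
  class_2: TP=5, FP=0+0+0+0+0=0, FN=0+1+0+2+3=6 → 10/16 = 0.6250
  class_3: TP=6, FP=1+0+0+0+1=2, FN=0+3+0+0+0=3 → 12/17 = 0.7059
  class_4: TP=9, FP=0+0+2+0+0=2, FN=1+0+0+0+2=3 → 18/23 = 0.7826
  class_5: TP=4, FP=0+0+3+0+2=5, FN=0+0+0+1+0=1 → 8/14 = 0.5714
Highest is class 'class_4' with F1 score = 0.783.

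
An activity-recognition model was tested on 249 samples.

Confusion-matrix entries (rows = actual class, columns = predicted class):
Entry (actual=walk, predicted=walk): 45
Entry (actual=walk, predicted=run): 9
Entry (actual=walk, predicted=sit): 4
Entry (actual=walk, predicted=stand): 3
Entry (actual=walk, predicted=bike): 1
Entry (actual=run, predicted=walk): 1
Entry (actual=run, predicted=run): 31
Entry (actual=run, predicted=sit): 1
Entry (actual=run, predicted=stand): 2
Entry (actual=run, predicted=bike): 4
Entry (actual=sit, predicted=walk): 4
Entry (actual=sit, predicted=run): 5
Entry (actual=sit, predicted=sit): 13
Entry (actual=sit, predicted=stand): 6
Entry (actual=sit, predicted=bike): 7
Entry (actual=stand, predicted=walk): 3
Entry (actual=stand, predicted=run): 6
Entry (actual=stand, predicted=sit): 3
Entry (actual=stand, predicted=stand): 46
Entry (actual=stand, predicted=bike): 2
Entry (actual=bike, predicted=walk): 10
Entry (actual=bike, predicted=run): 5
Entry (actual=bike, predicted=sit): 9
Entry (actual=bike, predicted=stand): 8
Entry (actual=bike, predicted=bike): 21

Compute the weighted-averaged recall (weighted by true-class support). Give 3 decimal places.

0.627

Per-class recall (TP/(TP+FN)):
  walk: TP=45, FN=9+4+3+1=17 → 45/62 = 0.7258
  run: TP=31, FN=1+1+2+4=8 → 31/39 = 0.7949
  sit: TP=13, FN=4+5+6+7=22 → 13/35 = 0.3714
  stand: TP=46, FN=3+6+3+2=14 → 46/60 = 0.7667
  bike: TP=21, FN=10+5+9+8=32 → 21/53 = 0.3962
Weighted-recall = Σ (supportᵢ/N)·recallᵢ with N=249: (62/249)·0.7258 + (39/249)·0.7949 + (35/249)·0.3714 + (60/249)·0.7667 + (53/249)·0.3962 = 0.627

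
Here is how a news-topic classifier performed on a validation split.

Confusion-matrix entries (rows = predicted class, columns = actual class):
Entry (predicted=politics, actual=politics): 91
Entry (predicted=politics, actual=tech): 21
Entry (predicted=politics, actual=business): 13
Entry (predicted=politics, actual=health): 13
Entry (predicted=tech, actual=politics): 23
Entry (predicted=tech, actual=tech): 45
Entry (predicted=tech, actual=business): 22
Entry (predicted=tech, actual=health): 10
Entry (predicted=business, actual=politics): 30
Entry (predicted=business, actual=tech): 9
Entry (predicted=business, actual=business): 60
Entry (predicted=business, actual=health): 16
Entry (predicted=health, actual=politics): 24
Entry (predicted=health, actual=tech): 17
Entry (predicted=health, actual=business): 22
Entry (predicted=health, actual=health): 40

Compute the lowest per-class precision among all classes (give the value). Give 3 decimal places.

0.388

Per-class precision (TP/(TP+FP)):
  politics: TP=91, FP=21+13+13=47 → 91/138 = 0.6594
  tech: TP=45, FP=23+22+10=55 → 45/100 = 0.4500
  business: TP=60, FP=30+9+16=55 → 60/115 = 0.5217
  health: TP=40, FP=24+17+22=63 → 40/103 = 0.3883
Lowest is class 'health' with precision = 0.388.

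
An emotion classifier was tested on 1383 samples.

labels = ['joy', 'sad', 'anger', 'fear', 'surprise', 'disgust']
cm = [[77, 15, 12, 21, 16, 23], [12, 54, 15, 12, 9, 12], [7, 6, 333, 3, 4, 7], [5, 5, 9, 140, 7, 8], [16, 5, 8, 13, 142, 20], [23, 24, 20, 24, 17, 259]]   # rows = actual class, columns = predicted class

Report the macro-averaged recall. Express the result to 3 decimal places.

0.679

Per-class recall (TP/(TP+FN)):
  joy: TP=77, FN=15+12+21+16+23=87 → 77/164 = 0.4695
  sad: TP=54, FN=12+15+12+9+12=60 → 54/114 = 0.4737
  anger: TP=333, FN=7+6+3+4+7=27 → 333/360 = 0.9250
  fear: TP=140, FN=5+5+9+7+8=34 → 140/174 = 0.8046
  surprise: TP=142, FN=16+5+8+13+20=62 → 142/204 = 0.6961
  disgust: TP=259, FN=23+24+20+24+17=108 → 259/367 = 0.7057
Macro-recall = mean = (0.4695 + 0.4737 + 0.9250 + 0.8046 + 0.6961 + 0.7057) / 6 = 0.679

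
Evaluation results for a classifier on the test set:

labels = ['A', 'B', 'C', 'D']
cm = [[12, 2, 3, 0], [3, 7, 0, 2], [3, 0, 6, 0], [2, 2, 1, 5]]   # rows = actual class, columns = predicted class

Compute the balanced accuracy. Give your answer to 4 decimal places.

Balanced accuracy = mean of per-class recall.
  A: recall = 12/17 = 0.70588
  B: recall = 7/12 = 0.58333
  C: recall = 6/9 = 0.66667
  D: recall = 5/10 = 0.50000
Mean = (0.70588 + 0.58333 + 0.66667 + 0.50000) / 4 = 0.6140

0.6140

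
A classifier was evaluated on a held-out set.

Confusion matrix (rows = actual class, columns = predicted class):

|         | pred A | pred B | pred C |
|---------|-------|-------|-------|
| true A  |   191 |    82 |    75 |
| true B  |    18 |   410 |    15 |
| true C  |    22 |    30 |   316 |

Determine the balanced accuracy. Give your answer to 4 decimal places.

Balanced accuracy = mean of per-class recall.
  A: recall = 191/348 = 0.54885
  B: recall = 410/443 = 0.92551
  C: recall = 316/368 = 0.85870
Mean = (0.54885 + 0.92551 + 0.85870) / 3 = 0.7777

0.7777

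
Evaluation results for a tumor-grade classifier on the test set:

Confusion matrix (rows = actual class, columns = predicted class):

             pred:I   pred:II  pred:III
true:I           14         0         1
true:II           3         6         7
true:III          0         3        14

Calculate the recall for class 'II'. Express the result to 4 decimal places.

0.3750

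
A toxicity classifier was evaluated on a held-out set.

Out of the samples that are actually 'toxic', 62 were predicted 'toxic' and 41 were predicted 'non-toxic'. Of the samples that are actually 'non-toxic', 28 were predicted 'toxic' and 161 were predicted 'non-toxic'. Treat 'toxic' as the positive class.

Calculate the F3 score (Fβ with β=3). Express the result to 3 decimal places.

Fβ = (1+β²)·TP / ((1+β²)·TP + β²·FN + FP), with β²=9
= 10·62 / (10·62 + 9·41 + 28) = 0.610

0.610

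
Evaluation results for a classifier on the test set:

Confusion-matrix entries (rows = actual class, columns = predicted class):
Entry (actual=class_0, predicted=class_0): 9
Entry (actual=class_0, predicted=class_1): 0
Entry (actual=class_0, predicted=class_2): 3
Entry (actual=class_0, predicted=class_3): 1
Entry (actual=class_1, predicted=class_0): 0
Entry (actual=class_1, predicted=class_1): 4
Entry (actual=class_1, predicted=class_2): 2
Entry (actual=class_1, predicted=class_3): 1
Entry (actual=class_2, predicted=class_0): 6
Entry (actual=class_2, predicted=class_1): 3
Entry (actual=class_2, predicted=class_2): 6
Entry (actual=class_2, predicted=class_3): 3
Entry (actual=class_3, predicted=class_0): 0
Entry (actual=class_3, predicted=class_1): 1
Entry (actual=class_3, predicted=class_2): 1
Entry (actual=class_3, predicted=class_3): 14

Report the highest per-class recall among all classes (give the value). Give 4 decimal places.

0.8750

Per-class recall (TP/(TP+FN)):
  class_0: TP=9, FN=0+3+1=4 → 9/13 = 0.69231
  class_1: TP=4, FN=0+2+1=3 → 4/7 = 0.57143
  class_2: TP=6, FN=6+3+3=12 → 6/18 = 0.33333
  class_3: TP=14, FN=0+1+1=2 → 14/16 = 0.87500
Highest is class 'class_3' with recall = 0.8750.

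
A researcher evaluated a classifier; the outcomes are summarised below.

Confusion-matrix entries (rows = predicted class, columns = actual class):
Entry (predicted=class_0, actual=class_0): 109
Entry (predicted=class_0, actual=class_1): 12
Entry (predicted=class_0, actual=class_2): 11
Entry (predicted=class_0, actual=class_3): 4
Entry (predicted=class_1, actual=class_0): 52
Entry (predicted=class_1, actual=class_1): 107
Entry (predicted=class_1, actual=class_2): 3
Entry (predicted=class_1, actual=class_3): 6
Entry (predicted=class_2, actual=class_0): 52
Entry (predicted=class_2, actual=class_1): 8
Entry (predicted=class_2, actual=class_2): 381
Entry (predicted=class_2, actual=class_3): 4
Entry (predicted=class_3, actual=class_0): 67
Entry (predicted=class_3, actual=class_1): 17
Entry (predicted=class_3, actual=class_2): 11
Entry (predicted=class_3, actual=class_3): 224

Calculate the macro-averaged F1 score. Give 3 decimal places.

0.727

Per-class F1 score (2·TP/(2·TP+FP+FN)):
  class_0: TP=109, FP=12+11+4=27, FN=52+52+67=171 → 218/416 = 0.5240
  class_1: TP=107, FP=52+3+6=61, FN=12+8+17=37 → 214/312 = 0.6859
  class_2: TP=381, FP=52+8+4=64, FN=11+3+11=25 → 762/851 = 0.8954
  class_3: TP=224, FP=67+17+11=95, FN=4+6+4=14 → 448/557 = 0.8043
Macro-F1 score = mean = (0.5240 + 0.6859 + 0.8954 + 0.8043) / 4 = 0.727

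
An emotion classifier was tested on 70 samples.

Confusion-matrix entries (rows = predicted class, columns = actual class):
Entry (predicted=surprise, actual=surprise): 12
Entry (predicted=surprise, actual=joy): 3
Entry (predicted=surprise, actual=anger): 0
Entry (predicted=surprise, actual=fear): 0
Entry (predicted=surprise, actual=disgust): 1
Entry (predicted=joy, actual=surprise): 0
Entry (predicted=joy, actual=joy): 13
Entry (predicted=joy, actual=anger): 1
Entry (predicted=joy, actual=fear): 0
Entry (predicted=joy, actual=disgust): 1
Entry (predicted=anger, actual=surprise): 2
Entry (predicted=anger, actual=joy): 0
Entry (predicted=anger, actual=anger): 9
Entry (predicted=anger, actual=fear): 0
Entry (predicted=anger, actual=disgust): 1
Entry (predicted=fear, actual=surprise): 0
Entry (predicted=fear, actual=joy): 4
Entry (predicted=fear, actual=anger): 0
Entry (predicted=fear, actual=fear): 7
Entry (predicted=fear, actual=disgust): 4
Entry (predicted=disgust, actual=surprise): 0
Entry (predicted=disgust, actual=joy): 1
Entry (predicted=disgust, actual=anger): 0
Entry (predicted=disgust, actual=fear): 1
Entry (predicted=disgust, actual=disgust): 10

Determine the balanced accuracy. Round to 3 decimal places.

0.768

Balanced accuracy = mean of per-class recall.
  surprise: recall = 12/14 = 0.8571
  joy: recall = 13/21 = 0.6190
  anger: recall = 9/10 = 0.9000
  fear: recall = 7/8 = 0.8750
  disgust: recall = 10/17 = 0.5882
Mean = (0.8571 + 0.6190 + 0.9000 + 0.8750 + 0.5882) / 5 = 0.768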